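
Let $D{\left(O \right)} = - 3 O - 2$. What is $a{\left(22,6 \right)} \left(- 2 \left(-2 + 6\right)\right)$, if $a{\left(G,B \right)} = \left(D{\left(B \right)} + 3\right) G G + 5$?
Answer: $65784$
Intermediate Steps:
$D{\left(O \right)} = -2 - 3 O$
$a{\left(G,B \right)} = 5 + G^{2} \left(1 - 3 B\right)$ ($a{\left(G,B \right)} = \left(\left(-2 - 3 B\right) + 3\right) G G + 5 = \left(1 - 3 B\right) G G + 5 = G \left(1 - 3 B\right) G + 5 = G^{2} \left(1 - 3 B\right) + 5 = 5 + G^{2} \left(1 - 3 B\right)$)
$a{\left(22,6 \right)} \left(- 2 \left(-2 + 6\right)\right) = \left(5 + 22^{2} - 18 \cdot 22^{2}\right) \left(- 2 \left(-2 + 6\right)\right) = \left(5 + 484 - 18 \cdot 484\right) \left(\left(-2\right) 4\right) = \left(5 + 484 - 8712\right) \left(-8\right) = \left(-8223\right) \left(-8\right) = 65784$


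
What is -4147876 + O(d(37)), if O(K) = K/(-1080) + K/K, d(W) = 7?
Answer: -4479705007/1080 ≈ -4.1479e+6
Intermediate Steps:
O(K) = 1 - K/1080 (O(K) = K*(-1/1080) + 1 = -K/1080 + 1 = 1 - K/1080)
-4147876 + O(d(37)) = -4147876 + (1 - 1/1080*7) = -4147876 + (1 - 7/1080) = -4147876 + 1073/1080 = -4479705007/1080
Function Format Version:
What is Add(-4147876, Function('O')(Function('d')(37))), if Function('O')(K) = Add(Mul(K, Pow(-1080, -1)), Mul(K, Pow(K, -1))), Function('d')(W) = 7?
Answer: Rational(-4479705007, 1080) ≈ -4.1479e+6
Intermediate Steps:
Function('O')(K) = Add(1, Mul(Rational(-1, 1080), K)) (Function('O')(K) = Add(Mul(K, Rational(-1, 1080)), 1) = Add(Mul(Rational(-1, 1080), K), 1) = Add(1, Mul(Rational(-1, 1080), K)))
Add(-4147876, Function('O')(Function('d')(37))) = Add(-4147876, Add(1, Mul(Rational(-1, 1080), 7))) = Add(-4147876, Add(1, Rational(-7, 1080))) = Add(-4147876, Rational(1073, 1080)) = Rational(-4479705007, 1080)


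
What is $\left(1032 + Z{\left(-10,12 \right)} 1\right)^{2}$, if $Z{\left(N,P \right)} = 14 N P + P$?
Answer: $404496$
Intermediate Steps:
$Z{\left(N,P \right)} = P + 14 N P$ ($Z{\left(N,P \right)} = 14 N P + P = P + 14 N P$)
$\left(1032 + Z{\left(-10,12 \right)} 1\right)^{2} = \left(1032 + 12 \left(1 + 14 \left(-10\right)\right) 1\right)^{2} = \left(1032 + 12 \left(1 - 140\right) 1\right)^{2} = \left(1032 + 12 \left(-139\right) 1\right)^{2} = \left(1032 - 1668\right)^{2} = \left(-636\right)^{2} = 404496$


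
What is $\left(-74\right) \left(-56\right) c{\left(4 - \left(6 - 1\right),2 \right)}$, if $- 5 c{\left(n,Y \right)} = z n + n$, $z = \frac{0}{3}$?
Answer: $\frac{4144}{5} \approx 828.8$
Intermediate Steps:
$z = 0$ ($z = 0 \cdot \frac{1}{3} = 0$)
$c{\left(n,Y \right)} = - \frac{n}{5}$ ($c{\left(n,Y \right)} = - \frac{0 n + n}{5} = - \frac{0 + n}{5} = - \frac{n}{5}$)
$\left(-74\right) \left(-56\right) c{\left(4 - \left(6 - 1\right),2 \right)} = \left(-74\right) \left(-56\right) \left(- \frac{4 - \left(6 - 1\right)}{5}\right) = 4144 \left(- \frac{4 - 5}{5}\right) = 4144 \left(\left(- \frac{1}{5}\right) \left(-1\right)\right) = 4144 \cdot \frac{1}{5} = \frac{4144}{5}$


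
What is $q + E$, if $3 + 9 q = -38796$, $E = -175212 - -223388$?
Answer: $43865$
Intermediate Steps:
$E = 48176$ ($E = -175212 + 223388 = 48176$)
$q = -4311$ ($q = - \frac{1}{3} + \frac{1}{9} \left(-38796\right) = - \frac{1}{3} - \frac{12932}{3} = -4311$)
$q + E = -4311 + 48176 = 43865$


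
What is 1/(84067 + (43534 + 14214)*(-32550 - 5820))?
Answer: -1/2215706693 ≈ -4.5132e-10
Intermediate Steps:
1/(84067 + (43534 + 14214)*(-32550 - 5820)) = 1/(84067 + 57748*(-38370)) = 1/(84067 - 2215790760) = 1/(-2215706693) = -1/2215706693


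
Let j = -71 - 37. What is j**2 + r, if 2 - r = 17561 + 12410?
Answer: -18305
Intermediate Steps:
r = -29969 (r = 2 - (17561 + 12410) = 2 - 1*29971 = 2 - 29971 = -29969)
j = -108
j**2 + r = (-108)**2 - 29969 = 11664 - 29969 = -18305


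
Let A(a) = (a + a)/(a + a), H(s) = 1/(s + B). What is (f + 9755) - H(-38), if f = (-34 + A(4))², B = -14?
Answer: 563889/52 ≈ 10844.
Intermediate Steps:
H(s) = 1/(-14 + s) (H(s) = 1/(s - 14) = 1/(-14 + s))
A(a) = 1 (A(a) = (2*a)/((2*a)) = (2*a)*(1/(2*a)) = 1)
f = 1089 (f = (-34 + 1)² = (-33)² = 1089)
(f + 9755) - H(-38) = (1089 + 9755) - 1/(-14 - 38) = 10844 - 1/(-52) = 10844 - 1*(-1/52) = 10844 + 1/52 = 563889/52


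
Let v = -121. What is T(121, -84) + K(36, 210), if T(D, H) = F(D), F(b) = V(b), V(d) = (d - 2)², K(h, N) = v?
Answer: 14040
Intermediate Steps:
K(h, N) = -121
V(d) = (-2 + d)²
F(b) = (-2 + b)²
T(D, H) = (-2 + D)²
T(121, -84) + K(36, 210) = (-2 + 121)² - 121 = 119² - 121 = 14161 - 121 = 14040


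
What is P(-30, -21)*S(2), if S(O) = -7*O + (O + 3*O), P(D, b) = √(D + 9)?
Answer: -6*I*√21 ≈ -27.495*I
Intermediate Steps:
P(D, b) = √(9 + D)
S(O) = -3*O (S(O) = -7*O + 4*O = -3*O)
P(-30, -21)*S(2) = √(9 - 30)*(-3*2) = √(-21)*(-6) = (I*√21)*(-6) = -6*I*√21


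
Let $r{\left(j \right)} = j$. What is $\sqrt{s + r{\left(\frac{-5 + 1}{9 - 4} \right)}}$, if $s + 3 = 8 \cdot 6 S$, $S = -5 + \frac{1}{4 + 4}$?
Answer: $\frac{i \sqrt{5945}}{5} \approx 15.421 i$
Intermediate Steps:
$S = - \frac{39}{8}$ ($S = -5 + \frac{1}{8} = - \frac{39}{8} \approx -4.875$)
$s = -237$ ($s = -3 + 8 \cdot 6 \left(- \frac{39}{8}\right) = -3 + 48 \left(- \frac{39}{8}\right) = -3 - 234 = -237$)
$\sqrt{s + r{\left(\frac{-5 + 1}{9 - 4} \right)}} = \sqrt{-237 + \frac{-5 + 1}{9 - 4}} = \sqrt{-237 - \frac{4}{5}} = \sqrt{- \frac{1189}{5}} = \frac{i \sqrt{5945}}{5}$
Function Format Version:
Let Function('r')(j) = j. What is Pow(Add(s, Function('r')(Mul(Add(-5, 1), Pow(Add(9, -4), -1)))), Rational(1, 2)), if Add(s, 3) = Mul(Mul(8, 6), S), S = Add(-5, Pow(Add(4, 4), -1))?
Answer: Mul(Rational(1, 5), I, Pow(5945, Rational(1, 2))) ≈ Mul(15.421, I)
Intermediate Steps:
S = Rational(-39, 8) (S = Add(-5, Pow(8, -1)) = Add(-5, Rational(1, 8)) = Rational(-39, 8) ≈ -4.8750)
s = -237 (s = Add(-3, Mul(Mul(8, 6), Rational(-39, 8))) = Add(-3, Mul(48, Rational(-39, 8))) = Add(-3, -234) = -237)
Pow(Add(s, Function('r')(Mul(Add(-5, 1), Pow(Add(9, -4), -1)))), Rational(1, 2)) = Pow(Add(-237, Mul(Add(-5, 1), Pow(Add(9, -4), -1))), Rational(1, 2)) = Pow(Add(-237, Mul(-4, Pow(5, -1))), Rational(1, 2)) = Pow(Add(-237, Mul(-4, Rational(1, 5))), Rational(1, 2)) = Pow(Add(-237, Rational(-4, 5)), Rational(1, 2)) = Pow(Rational(-1189, 5), Rational(1, 2)) = Mul(Rational(1, 5), I, Pow(5945, Rational(1, 2)))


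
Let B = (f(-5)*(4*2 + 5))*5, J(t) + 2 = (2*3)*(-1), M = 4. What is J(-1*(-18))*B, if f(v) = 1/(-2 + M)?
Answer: -260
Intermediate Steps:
J(t) = -8 (J(t) = -2 + (2*3)*(-1) = -2 + 6*(-1) = -2 - 6 = -8)
f(v) = ½ (f(v) = 1/(-2 + 4) = 1/2 = ½)
B = 65/2 (B = ((4*2 + 5)/2)*5 = ((8 + 5)/2)*5 = ((½)*13)*5 = (13/2)*5 = 65/2 ≈ 32.500)
J(-1*(-18))*B = -8*65/2 = -260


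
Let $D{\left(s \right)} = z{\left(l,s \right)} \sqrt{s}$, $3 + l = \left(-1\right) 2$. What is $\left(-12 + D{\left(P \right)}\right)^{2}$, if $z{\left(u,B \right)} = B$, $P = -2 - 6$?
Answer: $-368 + 384 i \sqrt{2} \approx -368.0 + 543.06 i$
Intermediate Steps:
$P = -8$ ($P = -2 - 6 = -8$)
$l = -5$ ($l = -3 - 2 = -5$)
$D{\left(s \right)} = s^{\frac{3}{2}}$ ($D{\left(s \right)} = s \sqrt{s} = s^{\frac{3}{2}}$)
$\left(-12 + D{\left(P \right)}\right)^{2} = \left(-12 + \left(-8\right)^{\frac{3}{2}}\right)^{2} = \left(-12 - 16 i \sqrt{2}\right)^{2}$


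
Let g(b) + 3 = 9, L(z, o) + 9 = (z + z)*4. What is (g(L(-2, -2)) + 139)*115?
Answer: 16675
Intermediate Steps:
L(z, o) = -9 + 8*z (L(z, o) = -9 + (z + z)*4 = -9 + (2*z)*4 = -9 + 8*z)
g(b) = 6 (g(b) = -3 + 9 = 6)
(g(L(-2, -2)) + 139)*115 = (6 + 139)*115 = 145*115 = 16675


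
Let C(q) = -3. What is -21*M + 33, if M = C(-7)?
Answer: 96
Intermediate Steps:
M = -3
-21*M + 33 = -21*(-3) + 33 = 63 + 33 = 96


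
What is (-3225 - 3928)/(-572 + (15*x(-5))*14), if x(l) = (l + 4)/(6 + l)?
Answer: 311/34 ≈ 9.1471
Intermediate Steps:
x(l) = (4 + l)/(6 + l)
(-3225 - 3928)/(-572 + (15*x(-5))*14) = (-3225 - 3928)/(-572 + (15*((4 - 5)/(6 - 5)))*14) = -7153/(-572 + (15*(-1/1))*14) = -7153/(-572 + (15*(1*(-1)))*14) = -7153/(-572 + (15*(-1))*14) = -7153/(-572 - 15*14) = -7153/(-572 - 210) = -7153/(-782) = -7153*(-1/782) = 311/34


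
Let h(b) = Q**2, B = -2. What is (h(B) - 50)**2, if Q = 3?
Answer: 1681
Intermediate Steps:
h(b) = 9 (h(b) = 3**2 = 9)
(h(B) - 50)**2 = (9 - 50)**2 = (-41)**2 = 1681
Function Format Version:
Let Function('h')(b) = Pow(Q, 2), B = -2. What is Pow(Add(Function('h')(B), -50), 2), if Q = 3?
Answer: 1681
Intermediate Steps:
Function('h')(b) = 9 (Function('h')(b) = Pow(3, 2) = 9)
Pow(Add(Function('h')(B), -50), 2) = Pow(Add(9, -50), 2) = Pow(-41, 2) = 1681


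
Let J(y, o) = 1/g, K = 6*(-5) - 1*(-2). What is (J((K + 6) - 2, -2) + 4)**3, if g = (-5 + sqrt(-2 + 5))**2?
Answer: 473593559/7086244 + 14465235*sqrt(3)/14172488 ≈ 68.601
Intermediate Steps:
K = -28 (K = -30 + 2 = -28)
g = (-5 + sqrt(3))**2 ≈ 10.679
J(y, o) = (5 - sqrt(3))**(-2) (J(y, o) = 1/((5 - sqrt(3))**2) = (5 - sqrt(3))**(-2))
(J((K + 6) - 2, -2) + 4)**3 = ((5 - sqrt(3))**(-2) + 4)**3 = (4 + (5 - sqrt(3))**(-2))**3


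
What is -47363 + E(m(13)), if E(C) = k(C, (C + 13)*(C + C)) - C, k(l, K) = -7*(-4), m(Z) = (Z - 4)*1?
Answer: -47344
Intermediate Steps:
m(Z) = -4 + Z (m(Z) = (-4 + Z)*1 = -4 + Z)
k(l, K) = 28
E(C) = 28 - C
-47363 + E(m(13)) = -47363 + (28 - (-4 + 13)) = -47363 + (28 - 1*9) = -47363 + (28 - 9) = -47363 + 19 = -47344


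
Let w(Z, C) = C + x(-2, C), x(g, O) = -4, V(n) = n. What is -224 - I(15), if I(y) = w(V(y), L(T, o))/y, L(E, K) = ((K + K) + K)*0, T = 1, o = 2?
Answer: -3356/15 ≈ -223.73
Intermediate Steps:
L(E, K) = 0 (L(E, K) = (2*K + K)*0 = (3*K)*0 = 0)
w(Z, C) = -4 + C (w(Z, C) = C - 4 = -4 + C)
I(y) = -4/y (I(y) = (-4 + 0)/y = -4/y)
-224 - I(15) = -224 - (-4)/15 = -224 - 1*(-4/15) = -224 + 4/15 = -3356/15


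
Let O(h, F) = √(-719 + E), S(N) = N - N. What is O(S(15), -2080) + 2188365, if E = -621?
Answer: 2188365 + 2*I*√335 ≈ 2.1884e+6 + 36.606*I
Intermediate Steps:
S(N) = 0
O(h, F) = 2*I*√335 (O(h, F) = √(-719 - 621) = √(-1340) = 2*I*√335)
O(S(15), -2080) + 2188365 = 2*I*√335 + 2188365 = 2188365 + 2*I*√335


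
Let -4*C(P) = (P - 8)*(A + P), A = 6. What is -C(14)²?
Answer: -900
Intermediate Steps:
C(P) = -(-8 + P)*(6 + P)/4 (C(P) = -(P - 8)*(6 + P)/4 = -(-8 + P)*(6 + P)/4)
-C(14)² = -(12 + (½)*14 - ¼*14²)² = -(12 + 7 - ¼*196)² = -(12 + 7 - 49)² = -1*(-30)² = -1*900 = -900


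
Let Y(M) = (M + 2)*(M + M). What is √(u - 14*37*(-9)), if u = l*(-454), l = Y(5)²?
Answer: I*√2219938 ≈ 1489.9*I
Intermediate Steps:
Y(M) = 2*M*(2 + M) (Y(M) = (2 + M)*(2*M) = 2*M*(2 + M))
l = 4900 (l = (2*5*(2 + 5))² = (2*5*7)² = 70² = 4900)
u = -2224600 (u = 4900*(-454) = -2224600)
√(u - 14*37*(-9)) = √(-2224600 - 14*37*(-9)) = √(-2224600 - 518*(-9)) = √(-2224600 + 4662) = √(-2219938) = I*√2219938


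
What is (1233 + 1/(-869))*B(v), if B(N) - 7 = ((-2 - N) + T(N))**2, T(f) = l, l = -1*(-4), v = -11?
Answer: 17143616/79 ≈ 2.1701e+5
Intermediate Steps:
l = 4
T(f) = 4
B(N) = 7 + (2 - N)**2 (B(N) = 7 + ((-2 - N) + 4)**2 = 7 + (2 - N)**2)
(1233 + 1/(-869))*B(v) = (1233 + 1/(-869))*(7 + (-2 - 11)**2) = (1233 - 1/869)*(7 + (-13)**2) = 1071476*(7 + 169)/869 = (1071476/869)*176 = 17143616/79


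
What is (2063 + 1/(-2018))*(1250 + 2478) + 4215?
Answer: 7764332847/1009 ≈ 7.6951e+6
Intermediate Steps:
(2063 + 1/(-2018))*(1250 + 2478) + 4215 = (2063 - 1/2018)*3728 + 4215 = (4163133/2018)*3728 + 4215 = 7760079912/1009 + 4215 = 7764332847/1009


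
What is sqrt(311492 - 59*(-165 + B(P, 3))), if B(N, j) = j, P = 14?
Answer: 5*sqrt(12842) ≈ 566.61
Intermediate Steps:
sqrt(311492 - 59*(-165 + B(P, 3))) = sqrt(311492 - 59*(-165 + 3)) = sqrt(311492 - 59*(-162)) = sqrt(311492 + 9558) = sqrt(321050) = 5*sqrt(12842)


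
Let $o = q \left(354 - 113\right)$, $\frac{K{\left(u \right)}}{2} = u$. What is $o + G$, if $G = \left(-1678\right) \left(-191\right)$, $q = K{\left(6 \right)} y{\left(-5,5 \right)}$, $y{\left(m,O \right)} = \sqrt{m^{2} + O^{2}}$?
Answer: $320498 + 14460 \sqrt{2} \approx 3.4095 \cdot 10^{5}$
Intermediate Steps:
$y{\left(m,O \right)} = \sqrt{O^{2} + m^{2}}$
$K{\left(u \right)} = 2 u$
$q = 60 \sqrt{2}$ ($q = 2 \cdot 6 \sqrt{5^{2} + \left(-5\right)^{2}} = 12 \sqrt{25 + 25} = 12 \sqrt{50} = 12 \cdot 5 \sqrt{2} = 60 \sqrt{2} \approx 84.853$)
$o = 14460 \sqrt{2}$ ($o = 60 \sqrt{2} \left(354 - 113\right) = 60 \sqrt{2} \cdot 241 = 14460 \sqrt{2} \approx 20450.0$)
$G = 320498$
$o + G = 14460 \sqrt{2} + 320498 = 320498 + 14460 \sqrt{2}$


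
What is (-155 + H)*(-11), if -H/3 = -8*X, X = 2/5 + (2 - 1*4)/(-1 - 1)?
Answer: 6677/5 ≈ 1335.4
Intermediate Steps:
X = 7/5 (X = 2*(⅕) + (2 - 4)/(-2) = ⅖ - 2*(-½) = ⅖ + 1 = 7/5 ≈ 1.4000)
H = 168/5 (H = -(-24)*7/5 = -3*(-56/5) = 168/5 ≈ 33.600)
(-155 + H)*(-11) = (-155 + 168/5)*(-11) = -607/5*(-11) = 6677/5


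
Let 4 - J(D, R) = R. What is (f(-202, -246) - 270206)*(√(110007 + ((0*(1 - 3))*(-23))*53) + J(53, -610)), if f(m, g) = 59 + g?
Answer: -166021302 - 811179*√12223 ≈ -2.5570e+8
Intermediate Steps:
J(D, R) = 4 - R
(f(-202, -246) - 270206)*(√(110007 + ((0*(1 - 3))*(-23))*53) + J(53, -610)) = ((59 - 246) - 270206)*(√(110007 + ((0*(1 - 3))*(-23))*53) + (4 - 1*(-610))) = (-187 - 270206)*(√(110007 + ((0*(-2))*(-23))*53) + (4 + 610)) = -270393*(√(110007 + (0*(-23))*53) + 614) = -270393*(√(110007 + 0*53) + 614) = -270393*(√(110007 + 0) + 614) = -270393*(√110007 + 614) = -270393*(3*√12223 + 614) = -270393*(614 + 3*√12223) = -166021302 - 811179*√12223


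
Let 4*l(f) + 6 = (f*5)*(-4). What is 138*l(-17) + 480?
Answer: 12003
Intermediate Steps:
l(f) = -3/2 - 5*f (l(f) = -3/2 + ((f*5)*(-4))/4 = -3/2 + ((5*f)*(-4))/4 = -3/2 + (-20*f)/4 = -3/2 - 5*f)
138*l(-17) + 480 = 138*(-3/2 - 5*(-17)) + 480 = 138*(-3/2 + 85) + 480 = 138*(167/2) + 480 = 11523 + 480 = 12003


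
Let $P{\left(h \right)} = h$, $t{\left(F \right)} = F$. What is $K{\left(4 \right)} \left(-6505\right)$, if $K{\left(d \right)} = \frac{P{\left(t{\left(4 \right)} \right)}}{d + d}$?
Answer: $- \frac{6505}{2} \approx -3252.5$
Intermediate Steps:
$K{\left(d \right)} = \frac{2}{d}$ ($K{\left(d \right)} = \frac{1}{d + d} 4 = \frac{1}{2 d} 4 = \frac{2}{d}$)
$K{\left(4 \right)} \left(-6505\right) = \frac{2}{4} \left(-6505\right) = 2 \cdot \frac{1}{4} \left(-6505\right) = \frac{1}{2} \left(-6505\right) = - \frac{6505}{2}$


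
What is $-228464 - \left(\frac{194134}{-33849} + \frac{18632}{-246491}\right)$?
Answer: $- \frac{1906134928764214}{8343473859} \approx -2.2846 \cdot 10^{5}$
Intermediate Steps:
$-228464 - \left(\frac{194134}{-33849} + \frac{18632}{-246491}\right) = -228464 - \left(194134 \left(- \frac{1}{33849}\right) + 18632 \left(- \frac{1}{246491}\right)\right) = -228464 - \left(- \frac{194134}{33849} - \frac{18632}{246491}\right) = -228464 - - \frac{48482958362}{8343473859} = -228464 + \frac{48482958362}{8343473859} = - \frac{1906134928764214}{8343473859}$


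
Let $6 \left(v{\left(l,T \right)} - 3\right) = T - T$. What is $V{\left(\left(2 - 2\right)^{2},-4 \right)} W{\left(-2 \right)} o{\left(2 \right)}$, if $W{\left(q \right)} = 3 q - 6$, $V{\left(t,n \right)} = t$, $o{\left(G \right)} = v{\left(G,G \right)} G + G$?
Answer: $0$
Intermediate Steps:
$v{\left(l,T \right)} = 3$ ($v{\left(l,T \right)} = 3 + \frac{T - T}{6} = 3 + \frac{1}{6} \cdot 0 = 3 + 0 = 3$)
$o{\left(G \right)} = 4 G$ ($o{\left(G \right)} = 3 G + G = 4 G$)
$W{\left(q \right)} = -6 + 3 q$
$V{\left(\left(2 - 2\right)^{2},-4 \right)} W{\left(-2 \right)} o{\left(2 \right)} = \left(2 - 2\right)^{2} \left(-6 + 3 \left(-2\right)\right) 4 \cdot 2 = 0^{2} \left(-6 - 6\right) 8 = 0 \left(-12\right) 8 = 0 \cdot 8 = 0$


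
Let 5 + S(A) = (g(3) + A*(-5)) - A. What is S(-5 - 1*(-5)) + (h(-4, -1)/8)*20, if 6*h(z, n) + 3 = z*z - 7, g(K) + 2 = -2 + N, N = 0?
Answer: -13/2 ≈ -6.5000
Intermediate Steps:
g(K) = -4 (g(K) = -2 + (-2 + 0) = -2 - 2 = -4)
h(z, n) = -5/3 + z²/6 (h(z, n) = -½ + (z*z - 7)/6 = -½ + (z² - 7)/6 = -½ + (-7 + z²)/6 = -½ + (-7/6 + z²/6) = -5/3 + z²/6)
S(A) = -9 - 6*A (S(A) = -5 + ((-4 + A*(-5)) - A) = -5 + ((-4 - 5*A) - A) = -5 + (-4 - 6*A) = -9 - 6*A)
S(-5 - 1*(-5)) + (h(-4, -1)/8)*20 = (-9 - 6*(-5 - 1*(-5))) + ((-5/3 + (⅙)*(-4)²)/8)*20 = (-9 - 6*(-5 + 5)) + ((-5/3 + (⅙)*16)*(⅛))*20 = (-9 - 6*0) + ((-5/3 + 8/3)*(⅛))*20 = (-9 + 0) + (1*(⅛))*20 = -9 + (⅛)*20 = -9 + 5/2 = -13/2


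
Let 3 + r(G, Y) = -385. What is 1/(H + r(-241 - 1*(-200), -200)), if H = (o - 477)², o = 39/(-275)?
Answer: 75625/17187771296 ≈ 4.3999e-6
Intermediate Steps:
o = -39/275 (o = 39*(-1/275) = -39/275 ≈ -0.14182)
H = 17217113796/75625 (H = (-39/275 - 477)² = (-131214/275)² = 17217113796/75625 ≈ 2.2766e+5)
r(G, Y) = -388 (r(G, Y) = -3 - 385 = -388)
1/(H + r(-241 - 1*(-200), -200)) = 1/(17217113796/75625 - 388) = 1/(17187771296/75625) = 75625/17187771296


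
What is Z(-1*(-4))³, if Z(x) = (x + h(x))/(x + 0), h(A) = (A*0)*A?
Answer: 1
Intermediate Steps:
h(A) = 0 (h(A) = 0*A = 0)
Z(x) = 1 (Z(x) = (x + 0)/(x + 0) = x/x = 1)
Z(-1*(-4))³ = 1³ = 1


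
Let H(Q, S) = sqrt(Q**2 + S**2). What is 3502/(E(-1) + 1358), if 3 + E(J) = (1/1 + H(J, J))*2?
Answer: 4752214/1841441 - 7004*sqrt(2)/1841441 ≈ 2.5753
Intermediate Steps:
E(J) = -1 + 2*sqrt(2)*sqrt(J**2) (E(J) = -3 + (1/1 + sqrt(J**2 + J**2))*2 = -3 + (1 + sqrt(2*J**2))*2 = -3 + (1 + sqrt(2)*sqrt(J**2))*2 = -3 + (2 + 2*sqrt(2)*sqrt(J**2)) = -1 + 2*sqrt(2)*sqrt(J**2))
3502/(E(-1) + 1358) = 3502/((-1 + 2*sqrt(2)*sqrt((-1)**2)) + 1358) = 3502/((-1 + 2*sqrt(2)*sqrt(1)) + 1358) = 3502/((-1 + 2*sqrt(2)*1) + 1358) = 3502/((-1 + 2*sqrt(2)) + 1358) = 3502/(1357 + 2*sqrt(2))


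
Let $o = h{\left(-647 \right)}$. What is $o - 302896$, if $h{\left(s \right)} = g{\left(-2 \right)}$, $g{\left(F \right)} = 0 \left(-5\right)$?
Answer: $-302896$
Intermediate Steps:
$g{\left(F \right)} = 0$
$h{\left(s \right)} = 0$
$o = 0$
$o - 302896 = 0 - 302896 = -302896$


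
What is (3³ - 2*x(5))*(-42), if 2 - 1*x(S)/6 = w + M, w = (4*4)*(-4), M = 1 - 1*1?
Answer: 32130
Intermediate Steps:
M = 0 (M = 1 - 1 = 0)
w = -64 (w = 16*(-4) = -64)
x(S) = 396 (x(S) = 12 - 6*(-64 + 0) = 12 - 6*(-64) = 12 + 384 = 396)
(3³ - 2*x(5))*(-42) = (3³ - 2*396)*(-42) = (27 - 792)*(-42) = -765*(-42) = 32130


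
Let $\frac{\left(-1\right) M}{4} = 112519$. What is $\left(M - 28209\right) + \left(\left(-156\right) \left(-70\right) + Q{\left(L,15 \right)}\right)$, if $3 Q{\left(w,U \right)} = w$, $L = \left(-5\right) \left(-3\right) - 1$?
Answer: $- \frac{1402081}{3} \approx -4.6736 \cdot 10^{5}$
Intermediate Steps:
$L = 14$ ($L = 15 - 1 = 14$)
$Q{\left(w,U \right)} = \frac{w}{3}$
$M = -450076$ ($M = \left(-4\right) 112519 = -450076$)
$\left(M - 28209\right) + \left(\left(-156\right) \left(-70\right) + Q{\left(L,15 \right)}\right) = \left(-450076 - 28209\right) + \left(\left(-156\right) \left(-70\right) + \frac{1}{3} \cdot 14\right) = -478285 + \left(10920 + \frac{14}{3}\right) = -478285 + \frac{32774}{3} = - \frac{1402081}{3}$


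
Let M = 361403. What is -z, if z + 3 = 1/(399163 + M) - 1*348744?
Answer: 265245110801/760566 ≈ 3.4875e+5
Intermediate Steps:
z = -265245110801/760566 (z = -3 + (1/(399163 + 361403) - 1*348744) = -3 + (1/760566 - 348744) = -3 - 265242829103/760566 = -265245110801/760566 ≈ -3.4875e+5)
-z = -1*(-265245110801/760566) = 265245110801/760566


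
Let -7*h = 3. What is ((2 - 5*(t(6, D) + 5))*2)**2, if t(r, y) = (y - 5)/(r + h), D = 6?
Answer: 3474496/1521 ≈ 2284.4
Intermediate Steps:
h = -3/7 (h = -1/7*3 = -3/7 ≈ -0.42857)
t(r, y) = (-5 + y)/(-3/7 + r) (t(r, y) = (y - 5)/(r - 3/7) = (-5 + y)/(-3/7 + r))
((2 - 5*(t(6, D) + 5))*2)**2 = ((2 - 5*(7*(-5 + 6)/(-3 + 7*6) + 5))*2)**2 = ((2 - 5*(7*1/(-3 + 42) + 5))*2)**2 = ((2 - 5*(7*1/39 + 5))*2)**2 = ((2 - 5*(7*(1/39)*1 + 5))*2)**2 = ((2 - 5*(7/39 + 5))*2)**2 = ((2 - 5*202/39)*2)**2 = ((2 - 1010/39)*2)**2 = (-932/39*2)**2 = (-1864/39)**2 = 3474496/1521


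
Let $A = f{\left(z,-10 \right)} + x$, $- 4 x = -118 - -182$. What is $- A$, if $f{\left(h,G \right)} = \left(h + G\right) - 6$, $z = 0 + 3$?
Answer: $29$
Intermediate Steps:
$z = 3$
$x = -16$ ($x = - \frac{-118 - -182}{4} = - \frac{-118 + 182}{4} = \left(- \frac{1}{4}\right) 64 = -16$)
$f{\left(h,G \right)} = -6 + G + h$ ($f{\left(h,G \right)} = \left(G + h\right) - 6 = -6 + G + h$)
$A = -29$ ($A = \left(-6 - 10 + 3\right) - 16 = -13 - 16 = -29$)
$- A = \left(-1\right) \left(-29\right) = 29$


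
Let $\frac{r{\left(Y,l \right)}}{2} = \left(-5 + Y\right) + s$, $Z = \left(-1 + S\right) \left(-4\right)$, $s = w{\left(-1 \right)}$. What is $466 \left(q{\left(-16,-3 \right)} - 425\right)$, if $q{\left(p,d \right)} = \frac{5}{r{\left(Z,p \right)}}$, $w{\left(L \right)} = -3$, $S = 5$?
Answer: $- \frac{4754365}{24} \approx -1.981 \cdot 10^{5}$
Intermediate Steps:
$s = -3$
$Z = -16$ ($Z = \left(-1 + 5\right) \left(-4\right) = 4 \left(-4\right) = -16$)
$r{\left(Y,l \right)} = -16 + 2 Y$ ($r{\left(Y,l \right)} = 2 \left(\left(-5 + Y\right) - 3\right) = 2 \left(-8 + Y\right) = -16 + 2 Y$)
$q{\left(p,d \right)} = - \frac{5}{48}$ ($q{\left(p,d \right)} = \frac{5}{-16 + 2 \left(-16\right)} = \frac{5}{-16 - 32} = \frac{5}{-48} = 5 \left(- \frac{1}{48}\right) = - \frac{5}{48}$)
$466 \left(q{\left(-16,-3 \right)} - 425\right) = 466 \left(- \frac{5}{48} - 425\right) = 466 \left(- \frac{20405}{48}\right) = - \frac{4754365}{24}$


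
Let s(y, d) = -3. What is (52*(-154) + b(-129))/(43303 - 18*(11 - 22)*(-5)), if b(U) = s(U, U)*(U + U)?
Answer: -7234/42313 ≈ -0.17096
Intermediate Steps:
b(U) = -6*U (b(U) = -3*(U + U) = -6*U)
(52*(-154) + b(-129))/(43303 - 18*(11 - 22)*(-5)) = (52*(-154) - 6*(-129))/(43303 - 18*(11 - 22)*(-5)) = (-8008 + 774)/(43303 - 18*(-11)*(-5)) = -7234/(43303 + 198*(-5)) = -7234/(43303 - 990) = -7234/42313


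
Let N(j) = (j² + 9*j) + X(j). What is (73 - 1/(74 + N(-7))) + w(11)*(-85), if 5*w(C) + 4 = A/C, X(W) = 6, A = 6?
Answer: 8693/66 ≈ 131.71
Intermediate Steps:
N(j) = 6 + j² + 9*j (N(j) = (j² + 9*j) + 6 = 6 + j² + 9*j)
w(C) = -⅘ + 6/(5*C) (w(C) = -⅘ + (6/C)/5 = -⅘ + 6/(5*C))
(73 - 1/(74 + N(-7))) + w(11)*(-85) = (73 - 1/(74 + (6 + (-7)² + 9*(-7)))) + ((⅖)*(3 - 2*11)/11)*(-85) = (73 - 1/(74 + (6 + 49 - 63))) + ((⅖)*(1/11)*(3 - 22))*(-85) = (73 - 1/(74 - 8)) + ((⅖)*(1/11)*(-19))*(-85) = (73 - 1/66) - 38/55*(-85) = (73 - 1*1/66) + 646/11 = (73 - 1/66) + 646/11 = 4817/66 + 646/11 = 8693/66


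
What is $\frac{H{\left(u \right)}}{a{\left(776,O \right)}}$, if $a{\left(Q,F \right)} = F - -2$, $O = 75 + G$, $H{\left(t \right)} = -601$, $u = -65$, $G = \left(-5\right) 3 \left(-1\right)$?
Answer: $- \frac{601}{92} \approx -6.5326$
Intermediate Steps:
$G = 15$ ($G = \left(-15\right) \left(-1\right) = 15$)
$O = 90$ ($O = 75 + 15 = 90$)
$a{\left(Q,F \right)} = 2 + F$ ($a{\left(Q,F \right)} = F + 2 = 2 + F$)
$\frac{H{\left(u \right)}}{a{\left(776,O \right)}} = - \frac{601}{2 + 90} = - \frac{601}{92}$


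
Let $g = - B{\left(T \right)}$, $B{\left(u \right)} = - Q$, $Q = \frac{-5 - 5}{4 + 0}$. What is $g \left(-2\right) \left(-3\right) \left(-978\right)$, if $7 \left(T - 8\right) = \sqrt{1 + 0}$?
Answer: $14670$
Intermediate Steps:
$Q = - \frac{5}{2}$ ($Q = - \frac{10}{4} = \left(-10\right) \frac{1}{4} = - \frac{5}{2} \approx -2.5$)
$T = \frac{57}{7}$ ($T = 8 + \frac{\sqrt{1 + 0}}{7} = 8 + \frac{\sqrt{1}}{7} = 8 + \frac{1}{7} \cdot 1 = 8 + \frac{1}{7} = \frac{57}{7} \approx 8.1429$)
$B{\left(u \right)} = \frac{5}{2}$ ($B{\left(u \right)} = \left(-1\right) \left(- \frac{5}{2}\right) = \frac{5}{2}$)
$g = - \frac{5}{2}$ ($g = \left(-1\right) \frac{5}{2} = - \frac{5}{2} \approx -2.5$)
$g \left(-2\right) \left(-3\right) \left(-978\right) = - \frac{5 \left(-2\right) \left(-3\right) \left(-978\right)}{2} = - \frac{5 \cdot 6 \left(-978\right)}{2} = \left(- \frac{5}{2}\right) \left(-5868\right) = 14670$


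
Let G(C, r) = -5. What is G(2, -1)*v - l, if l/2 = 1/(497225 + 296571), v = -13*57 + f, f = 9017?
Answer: -16423639241/396898 ≈ -41380.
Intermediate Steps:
v = 8276 (v = -13*57 + 9017 = -741 + 9017 = 8276)
l = 1/396898 (l = 2/(497225 + 296571) = 2/793796 = 2*(1/793796) = 1/396898 ≈ 2.5195e-6)
G(2, -1)*v - l = -5*8276 - 1*1/396898 = -41380 - 1/396898 = -16423639241/396898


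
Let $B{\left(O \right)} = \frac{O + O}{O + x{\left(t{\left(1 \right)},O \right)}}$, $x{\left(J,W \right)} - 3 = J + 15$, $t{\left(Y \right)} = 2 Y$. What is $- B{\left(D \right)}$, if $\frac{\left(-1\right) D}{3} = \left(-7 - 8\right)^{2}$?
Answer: $- \frac{270}{131} \approx -2.0611$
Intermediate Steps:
$x{\left(J,W \right)} = 18 + J$ ($x{\left(J,W \right)} = 3 + \left(J + 15\right) = 3 + \left(15 + J\right) = 18 + J$)
$D = -675$ ($D = - 3 \left(-7 - 8\right)^{2} = - 3 \left(-15\right)^{2} = \left(-3\right) 225 = -675$)
$B{\left(O \right)} = \frac{2 O}{20 + O}$ ($B{\left(O \right)} = \frac{O + O}{O + \left(18 + 2 \cdot 1\right)} = \frac{2 O}{O + \left(18 + 2\right)} = \frac{2 O}{O + 20} = \frac{2 O}{20 + O}$)
$- B{\left(D \right)} = - \frac{2 \left(-675\right)}{20 - 675} = - \frac{2 \left(-675\right)}{-655} = - \frac{2 \left(-675\right) \left(-1\right)}{655} = \left(-1\right) \frac{270}{131} = - \frac{270}{131}$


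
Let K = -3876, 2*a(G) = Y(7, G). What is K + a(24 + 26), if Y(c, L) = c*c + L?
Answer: -7653/2 ≈ -3826.5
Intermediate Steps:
Y(c, L) = L + c² (Y(c, L) = c² + L = L + c²)
a(G) = 49/2 + G/2 (a(G) = (G + 7²)/2 = (G + 49)/2 = (49 + G)/2 = 49/2 + G/2)
K + a(24 + 26) = -3876 + (49/2 + (24 + 26)/2) = -3876 + (49/2 + (½)*50) = -3876 + (49/2 + 25) = -3876 + 99/2 = -7653/2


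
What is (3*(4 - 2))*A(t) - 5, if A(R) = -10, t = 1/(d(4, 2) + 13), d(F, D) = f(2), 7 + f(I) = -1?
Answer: -65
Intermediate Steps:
f(I) = -8 (f(I) = -7 - 1 = -8)
d(F, D) = -8
t = ⅕ (t = 1/(-8 + 13) = 1/5 = ⅕ ≈ 0.20000)
(3*(4 - 2))*A(t) - 5 = (3*(4 - 2))*(-10) - 5 = (3*2)*(-10) - 5 = 6*(-10) - 5 = -60 - 5 = -65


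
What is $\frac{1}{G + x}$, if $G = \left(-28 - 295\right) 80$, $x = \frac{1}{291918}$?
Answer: $- \frac{291918}{7543161119} \approx -3.87 \cdot 10^{-5}$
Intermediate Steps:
$x = \frac{1}{291918} \approx 3.4256 \cdot 10^{-6}$
$G = -25840$ ($G = \left(-323\right) 80 = -25840$)
$\frac{1}{G + x} = \frac{1}{-25840 + \frac{1}{291918}} = \frac{1}{- \frac{7543161119}{291918}} = - \frac{291918}{7543161119}$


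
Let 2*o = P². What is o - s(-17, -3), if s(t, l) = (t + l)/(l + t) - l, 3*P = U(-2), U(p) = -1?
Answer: -71/18 ≈ -3.9444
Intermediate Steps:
P = -⅓ (P = (⅓)*(-1) = -⅓ ≈ -0.33333)
o = 1/18 (o = (-⅓)²/2 = (½)*(⅑) = 1/18 ≈ 0.055556)
s(t, l) = 1 - l (s(t, l) = (l + t)/(l + t) - l = 1 - l)
o - s(-17, -3) = 1/18 - (1 - 1*(-3)) = 1/18 - (1 + 3) = 1/18 - 1*4 = 1/18 - 4 = -71/18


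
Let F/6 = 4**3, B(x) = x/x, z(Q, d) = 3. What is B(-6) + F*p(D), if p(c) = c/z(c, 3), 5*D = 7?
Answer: 901/5 ≈ 180.20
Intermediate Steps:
D = 7/5 (D = (1/5)*7 = 7/5 ≈ 1.4000)
p(c) = c/3
B(x) = 1
F = 384 (F = 6*4**3 = 6*64 = 384)
B(-6) + F*p(D) = 1 + 384*((1/3)*(7/5)) = 1 + 384*(7/15) = 1 + 896/5 = 901/5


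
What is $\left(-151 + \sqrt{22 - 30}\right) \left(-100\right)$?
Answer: $15100 - 200 i \sqrt{2} \approx 15100.0 - 282.84 i$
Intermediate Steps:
$\left(-151 + \sqrt{22 - 30}\right) \left(-100\right) = \left(-151 + \sqrt{-8}\right) \left(-100\right) = \left(-151 + 2 i \sqrt{2}\right) \left(-100\right) = 15100 - 200 i \sqrt{2}$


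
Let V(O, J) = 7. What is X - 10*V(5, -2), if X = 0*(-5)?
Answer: -70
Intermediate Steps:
X = 0
X - 10*V(5, -2) = 0 - 10*7 = 0 - 70 = -70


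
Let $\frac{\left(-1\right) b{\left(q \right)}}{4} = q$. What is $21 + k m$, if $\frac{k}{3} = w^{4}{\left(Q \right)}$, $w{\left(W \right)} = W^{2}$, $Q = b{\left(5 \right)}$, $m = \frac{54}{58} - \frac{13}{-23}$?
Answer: $\frac{76646400014007}{667} \approx 1.1491 \cdot 10^{11}$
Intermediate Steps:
$b{\left(q \right)} = - 4 q$
$m = \frac{998}{667}$ ($m = 54 \cdot \frac{1}{58} - - \frac{13}{23} = \frac{27}{29} + \frac{13}{23} = \frac{998}{667} \approx 1.4963$)
$Q = -20$ ($Q = \left(-4\right) 5 = -20$)
$k = 76800000000$ ($k = 3 \left(\left(-20\right)^{2}\right)^{4} = 3 \cdot 400^{4} = 3 \cdot 25600000000 = 76800000000$)
$21 + k m = 21 + 76800000000 \cdot \frac{998}{667} = 21 + \frac{76646400000000}{667} = \frac{76646400014007}{667}$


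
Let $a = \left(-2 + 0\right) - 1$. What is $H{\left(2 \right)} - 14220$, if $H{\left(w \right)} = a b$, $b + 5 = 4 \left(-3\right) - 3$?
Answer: $-14160$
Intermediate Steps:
$a = -3$ ($a = -2 - 1 = -3$)
$b = -20$ ($b = -5 + \left(4 \left(-3\right) - 3\right) = -5 - 15 = -20$)
$H{\left(w \right)} = 60$ ($H{\left(w \right)} = \left(-3\right) \left(-20\right) = 60$)
$H{\left(2 \right)} - 14220 = 60 - 14220 = -14160$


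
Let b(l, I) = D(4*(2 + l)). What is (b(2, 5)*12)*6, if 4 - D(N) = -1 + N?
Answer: -792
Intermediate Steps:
D(N) = 5 - N (D(N) = 4 - (-1 + N) = 4 + (1 - N) = 5 - N)
b(l, I) = -3 - 4*l (b(l, I) = 5 - 4*(2 + l) = 5 - (8 + 4*l) = 5 + (-8 - 4*l) = -3 - 4*l)
(b(2, 5)*12)*6 = ((-3 - 4*2)*12)*6 = ((-3 - 8)*12)*6 = -11*12*6 = -132*6 = -792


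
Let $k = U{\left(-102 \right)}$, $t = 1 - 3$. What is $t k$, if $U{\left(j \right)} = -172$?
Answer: $344$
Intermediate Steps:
$t = -2$
$k = -172$
$t k = \left(-2\right) \left(-172\right) = 344$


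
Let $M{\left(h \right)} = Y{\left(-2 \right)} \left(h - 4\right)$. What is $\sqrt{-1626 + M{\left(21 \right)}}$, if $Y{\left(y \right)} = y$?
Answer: $2 i \sqrt{415} \approx 40.743 i$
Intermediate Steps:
$M{\left(h \right)} = 8 - 2 h$ ($M{\left(h \right)} = - 2 \left(h - 4\right) = - 2 \left(-4 + h\right) = 8 - 2 h$)
$\sqrt{-1626 + M{\left(21 \right)}} = \sqrt{-1626 + \left(8 - 42\right)} = \sqrt{-1626 - 34} = \sqrt{-1660} = 2 i \sqrt{415}$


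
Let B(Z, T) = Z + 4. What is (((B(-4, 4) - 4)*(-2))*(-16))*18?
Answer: -2304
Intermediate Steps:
B(Z, T) = 4 + Z
(((B(-4, 4) - 4)*(-2))*(-16))*18 = ((((4 - 4) - 4)*(-2))*(-16))*18 = (((0 - 4)*(-2))*(-16))*18 = (-4*(-2)*(-16))*18 = (8*(-16))*18 = -128*18 = -2304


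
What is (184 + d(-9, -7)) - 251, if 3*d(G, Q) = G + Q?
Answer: -217/3 ≈ -72.333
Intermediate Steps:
d(G, Q) = G/3 + Q/3 (d(G, Q) = (G + Q)/3 = G/3 + Q/3)
(184 + d(-9, -7)) - 251 = (184 + ((⅓)*(-9) + (⅓)*(-7))) - 251 = (184 + (-3 - 7/3)) - 251 = (184 - 16/3) - 251 = 536/3 - 251 = -217/3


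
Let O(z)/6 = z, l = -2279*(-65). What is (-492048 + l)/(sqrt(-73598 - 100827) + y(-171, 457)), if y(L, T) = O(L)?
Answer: 352854738/1227101 + 1719565*I*sqrt(6977)/1227101 ≈ 287.55 + 117.05*I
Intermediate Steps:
l = 148135
O(z) = 6*z
y(L, T) = 6*L
(-492048 + l)/(sqrt(-73598 - 100827) + y(-171, 457)) = (-492048 + 148135)/(sqrt(-73598 - 100827) + 6*(-171)) = -343913/(sqrt(-174425) - 1026) = -343913/(5*I*sqrt(6977) - 1026) = -343913/(-1026 + 5*I*sqrt(6977))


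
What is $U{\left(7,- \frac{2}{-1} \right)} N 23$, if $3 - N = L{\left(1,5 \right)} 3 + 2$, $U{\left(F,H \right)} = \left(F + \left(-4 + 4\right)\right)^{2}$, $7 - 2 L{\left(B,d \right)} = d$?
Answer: $-2254$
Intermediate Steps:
$L{\left(B,d \right)} = \frac{7}{2} - \frac{d}{2}$
$U{\left(F,H \right)} = F^{2}$ ($U{\left(F,H \right)} = \left(F + 0\right)^{2} = F^{2}$)
$N = -2$ ($N = 3 - \left(\left(\frac{7}{2} - \frac{5}{2}\right) 3 + 2\right) = 3 - \left(1 \cdot 3 + 2\right) = 3 - \left(3 + 2\right) = 3 - 5 = -2$)
$U{\left(7,- \frac{2}{-1} \right)} N 23 = 7^{2} \left(-2\right) 23 = 49 \left(-2\right) 23 = \left(-98\right) 23 = -2254$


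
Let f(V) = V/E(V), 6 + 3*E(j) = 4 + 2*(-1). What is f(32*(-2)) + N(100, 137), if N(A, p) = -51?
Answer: -3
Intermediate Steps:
E(j) = -4/3 (E(j) = -2 + (4 + 2*(-1))/3 = -2 + (4 - 2)/3 = -2 + (⅓)*2 = -2 + ⅔ = -4/3)
f(V) = -3*V/4 (f(V) = V/(-4/3) = V*(-¾) = -3*V/4)
f(32*(-2)) + N(100, 137) = -24*(-2) - 51 = -¾*(-64) - 51 = 48 - 51 = -3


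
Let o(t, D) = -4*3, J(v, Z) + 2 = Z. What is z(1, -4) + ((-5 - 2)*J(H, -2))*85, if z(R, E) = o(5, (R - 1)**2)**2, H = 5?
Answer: 2524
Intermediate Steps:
J(v, Z) = -2 + Z
o(t, D) = -12
z(R, E) = 144 (z(R, E) = (-12)**2 = 144)
z(1, -4) + ((-5 - 2)*J(H, -2))*85 = 144 + ((-5 - 2)*(-2 - 2))*85 = 144 - 7*(-4)*85 = 144 + 28*85 = 144 + 2380 = 2524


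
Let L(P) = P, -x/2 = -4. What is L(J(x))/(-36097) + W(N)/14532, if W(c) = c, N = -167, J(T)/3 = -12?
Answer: -5505047/524561604 ≈ -0.010495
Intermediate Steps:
x = 8 (x = -2*(-4) = 8)
J(T) = -36 (J(T) = 3*(-12) = -36)
L(J(x))/(-36097) + W(N)/14532 = -36/(-36097) - 167/14532 = -36*(-1/36097) - 167*1/14532 = 36/36097 - 167/14532 = -5505047/524561604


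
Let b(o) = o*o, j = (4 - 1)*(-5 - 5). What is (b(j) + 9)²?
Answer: 826281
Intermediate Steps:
j = -30 (j = 3*(-10) = -30)
b(o) = o²
(b(j) + 9)² = ((-30)² + 9)² = (900 + 9)² = 909² = 826281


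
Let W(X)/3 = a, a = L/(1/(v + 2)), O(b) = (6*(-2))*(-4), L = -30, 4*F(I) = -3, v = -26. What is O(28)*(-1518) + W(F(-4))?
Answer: -70704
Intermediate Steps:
F(I) = -¾ (F(I) = (¼)*(-3) = -¾)
O(b) = 48 (O(b) = -12*(-4) = 48)
a = 720 (a = -30/(1/(-26 + 2)) = -30/(1/(-24)) = -30/(-1/24) = -30*(-24) = 720)
W(X) = 2160 (W(X) = 3*720 = 2160)
O(28)*(-1518) + W(F(-4)) = 48*(-1518) + 2160 = -72864 + 2160 = -70704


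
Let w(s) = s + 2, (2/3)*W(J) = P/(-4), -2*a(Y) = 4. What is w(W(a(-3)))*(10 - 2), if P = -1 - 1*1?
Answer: 22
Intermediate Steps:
a(Y) = -2 (a(Y) = -1/2*4 = -2)
P = -2 (P = -1 - 1 = -2)
W(J) = 3/4 (W(J) = 3*(-2/(-4))/2 = 3*(-2*(-1/4))/2 = (3/2)*(1/2) = 3/4)
w(s) = 2 + s
w(W(a(-3)))*(10 - 2) = (2 + 3/4)*(10 - 2) = (11/4)*8 = 22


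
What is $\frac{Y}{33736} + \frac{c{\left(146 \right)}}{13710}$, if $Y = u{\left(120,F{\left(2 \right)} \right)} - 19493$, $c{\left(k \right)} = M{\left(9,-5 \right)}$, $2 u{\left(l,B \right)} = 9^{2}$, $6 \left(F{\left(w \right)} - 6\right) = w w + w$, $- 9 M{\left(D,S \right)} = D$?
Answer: $- \frac{266727511}{462520560} \approx -0.57668$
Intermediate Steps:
$M{\left(D,S \right)} = - \frac{D}{9}$
$F{\left(w \right)} = 6 + \frac{w}{6} + \frac{w^{2}}{6}$ ($F{\left(w \right)} = 6 + \frac{w w + w}{6} = 6 + \frac{w^{2} + w}{6} = 6 + \frac{w + w^{2}}{6} = 6 + \left(\frac{w}{6} + \frac{w^{2}}{6}\right) = 6 + \frac{w}{6} + \frac{w^{2}}{6}$)
$u{\left(l,B \right)} = \frac{81}{2}$ ($u{\left(l,B \right)} = \frac{9^{2}}{2} = \frac{1}{2} \cdot 81 = \frac{81}{2}$)
$c{\left(k \right)} = -1$ ($c{\left(k \right)} = \left(- \frac{1}{9}\right) 9 = -1$)
$Y = - \frac{38905}{2}$ ($Y = \frac{81}{2} - 19493 = - \frac{38905}{2} \approx -19453.0$)
$\frac{Y}{33736} + \frac{c{\left(146 \right)}}{13710} = - \frac{38905}{2 \cdot 33736} - \frac{1}{13710} = \left(- \frac{38905}{2}\right) \frac{1}{33736} - \frac{1}{13710} = - \frac{38905}{67472} - \frac{1}{13710} = - \frac{266727511}{462520560}$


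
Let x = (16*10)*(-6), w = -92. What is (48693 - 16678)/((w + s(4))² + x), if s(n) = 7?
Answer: 6403/1253 ≈ 5.1101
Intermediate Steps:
x = -960 (x = 160*(-6) = -960)
(48693 - 16678)/((w + s(4))² + x) = (48693 - 16678)/((-92 + 7)² - 960) = 32015/((-85)² - 960) = 32015/(7225 - 960) = 32015/6265 = 32015*(1/6265) = 6403/1253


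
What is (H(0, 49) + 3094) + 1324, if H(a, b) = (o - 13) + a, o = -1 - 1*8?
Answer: 4396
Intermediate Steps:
o = -9 (o = -1 - 8 = -9)
H(a, b) = -22 + a (H(a, b) = (-9 - 13) + a = -22 + a)
(H(0, 49) + 3094) + 1324 = ((-22 + 0) + 3094) + 1324 = (-22 + 3094) + 1324 = 3072 + 1324 = 4396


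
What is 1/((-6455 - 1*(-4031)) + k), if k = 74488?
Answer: 1/72064 ≈ 1.3877e-5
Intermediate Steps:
1/((-6455 - 1*(-4031)) + k) = 1/((-6455 - 1*(-4031)) + 74488) = 1/((-6455 + 4031) + 74488) = 1/(-2424 + 74488) = 1/72064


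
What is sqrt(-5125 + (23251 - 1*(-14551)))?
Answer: sqrt(32677) ≈ 180.77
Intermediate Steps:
sqrt(-5125 + (23251 - 1*(-14551))) = sqrt(-5125 + (23251 + 14551)) = sqrt(-5125 + 37802) = sqrt(32677)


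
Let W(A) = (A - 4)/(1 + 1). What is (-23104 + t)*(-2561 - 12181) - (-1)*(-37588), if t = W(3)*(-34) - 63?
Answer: 341239712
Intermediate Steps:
W(A) = -2 + A/2 (W(A) = (-4 + A)/2 = (-4 + A)*(½) = -2 + A/2)
t = -46 (t = (-2 + (½)*3)*(-34) - 63 = (-2 + 3/2)*(-34) - 63 = -½*(-34) - 63 = 17 - 63 = -46)
(-23104 + t)*(-2561 - 12181) - (-1)*(-37588) = (-23104 - 46)*(-2561 - 12181) - (-1)*(-37588) = -23150*(-14742) - 1*37588 = 341277300 - 37588 = 341239712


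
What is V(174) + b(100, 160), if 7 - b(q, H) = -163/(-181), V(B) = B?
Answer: 32598/181 ≈ 180.10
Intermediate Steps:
b(q, H) = 1104/181 (b(q, H) = 7 - (-163)/(-181) = 7 - (-163)*(-1)/181 = 7 - 1*163/181 = 7 - 163/181 = 1104/181)
V(174) + b(100, 160) = 174 + 1104/181 = 32598/181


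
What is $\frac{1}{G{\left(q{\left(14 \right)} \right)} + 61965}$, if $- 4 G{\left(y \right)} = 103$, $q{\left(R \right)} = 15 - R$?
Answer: $\frac{4}{247757} \approx 1.6145 \cdot 10^{-5}$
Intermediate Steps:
$G{\left(y \right)} = - \frac{103}{4}$ ($G{\left(y \right)} = \left(- \frac{1}{4}\right) 103 = - \frac{103}{4}$)
$\frac{1}{G{\left(q{\left(14 \right)} \right)} + 61965} = \frac{1}{- \frac{103}{4} + 61965} = \frac{1}{\frac{247757}{4}} = \frac{4}{247757}$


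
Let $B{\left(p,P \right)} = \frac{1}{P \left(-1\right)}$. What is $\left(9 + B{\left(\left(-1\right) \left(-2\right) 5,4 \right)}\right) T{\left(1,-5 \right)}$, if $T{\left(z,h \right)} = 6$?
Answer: $\frac{105}{2} \approx 52.5$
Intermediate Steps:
$B{\left(p,P \right)} = - \frac{1}{P}$ ($B{\left(p,P \right)} = \frac{1}{\left(-1\right) P} = - \frac{1}{P}$)
$\left(9 + B{\left(\left(-1\right) \left(-2\right) 5,4 \right)}\right) T{\left(1,-5 \right)} = \left(9 - \frac{1}{4}\right) 6 = \frac{35}{4} \cdot 6 = \frac{105}{2}$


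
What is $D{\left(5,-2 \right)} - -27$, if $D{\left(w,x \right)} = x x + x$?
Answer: $29$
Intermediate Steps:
$D{\left(w,x \right)} = x + x^{2}$ ($D{\left(w,x \right)} = x^{2} + x = x + x^{2}$)
$D{\left(5,-2 \right)} - -27 = - 2 \left(1 - 2\right) - -27 = \left(-2\right) \left(-1\right) + 27 = 2 + 27 = 29$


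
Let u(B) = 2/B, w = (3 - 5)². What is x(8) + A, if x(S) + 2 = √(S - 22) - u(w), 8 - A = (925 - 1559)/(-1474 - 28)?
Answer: 7627/1502 + I*√14 ≈ 5.0779 + 3.7417*I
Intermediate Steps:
w = 4 (w = (-2)² = 4)
A = 5691/751 (A = 8 - (925 - 1559)/(-1474 - 28) = 8 - (-634)/(-1502) = 8 - (-634)*(-1)/1502 = 8 - 1*317/751 = 8 - 317/751 = 5691/751 ≈ 7.5779)
x(S) = -5/2 + √(-22 + S) (x(S) = -2 + (√(S - 22) - 2/4) = -2 + (√(-22 + S) - 2/4) = -2 + (√(-22 + S) - 1*½) = -2 + (√(-22 + S) - ½) = -2 + (-½ + √(-22 + S)) = -5/2 + √(-22 + S))
x(8) + A = (-5/2 + √(-22 + 8)) + 5691/751 = (-5/2 + √(-14)) + 5691/751 = (-5/2 + I*√14) + 5691/751 = 7627/1502 + I*√14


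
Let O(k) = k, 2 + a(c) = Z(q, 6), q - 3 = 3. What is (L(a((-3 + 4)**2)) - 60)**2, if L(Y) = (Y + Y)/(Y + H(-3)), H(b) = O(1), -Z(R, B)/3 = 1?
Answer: 13225/4 ≈ 3306.3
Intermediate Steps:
q = 6 (q = 3 + 3 = 6)
Z(R, B) = -3 (Z(R, B) = -3*1 = -3)
a(c) = -5 (a(c) = -2 - 3 = -5)
H(b) = 1
L(Y) = 2*Y/(1 + Y) (L(Y) = (Y + Y)/(Y + 1) = (2*Y)/(1 + Y) = 2*Y/(1 + Y))
(L(a((-3 + 4)**2)) - 60)**2 = (2*(-5)/(1 - 5) - 60)**2 = (2*(-5)/(-4) - 60)**2 = (2*(-5)*(-1/4) - 60)**2 = (5/2 - 60)**2 = (-115/2)**2 = 13225/4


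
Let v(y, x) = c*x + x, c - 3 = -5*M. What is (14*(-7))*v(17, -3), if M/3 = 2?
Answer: -7644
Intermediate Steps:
M = 6 (M = 3*2 = 6)
c = -27 (c = 3 - 5*6 = 3 - 30 = -27)
v(y, x) = -26*x (v(y, x) = -27*x + x = -26*x)
(14*(-7))*v(17, -3) = (14*(-7))*(-26*(-3)) = -98*78 = -7644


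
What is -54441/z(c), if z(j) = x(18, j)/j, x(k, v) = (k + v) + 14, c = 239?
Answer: -13011399/271 ≈ -48013.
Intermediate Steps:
x(k, v) = 14 + k + v
z(j) = (32 + j)/j (z(j) = (14 + 18 + j)/j = (32 + j)/j)
-54441/z(c) = -54441*239/(32 + 239) = -54441/((1/239)*271) = -54441/271/239 = -54441*239/271 = -13011399/271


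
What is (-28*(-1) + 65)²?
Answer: 8649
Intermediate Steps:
(-28*(-1) + 65)² = (28 + 65)² = 93² = 8649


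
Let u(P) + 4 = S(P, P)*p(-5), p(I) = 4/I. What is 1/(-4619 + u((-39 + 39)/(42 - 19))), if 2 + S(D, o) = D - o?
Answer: -5/23107 ≈ -0.00021638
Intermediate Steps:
S(D, o) = -2 + D - o (S(D, o) = -2 + (D - o) = -2 + D - o)
u(P) = -12/5 (u(P) = -4 + (-2 + P - P)*(4/(-5)) = -4 - 8*(-1)/5 = -4 - 2*(-⅘) = -4 + 8/5 = -12/5)
1/(-4619 + u((-39 + 39)/(42 - 19))) = 1/(-4619 - 12/5) = 1/(-23107/5) = -5/23107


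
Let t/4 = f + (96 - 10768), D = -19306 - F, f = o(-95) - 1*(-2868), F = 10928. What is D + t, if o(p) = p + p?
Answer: -62210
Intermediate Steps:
o(p) = 2*p
f = 2678 (f = 2*(-95) - 1*(-2868) = -190 + 2868 = 2678)
D = -30234 (D = -19306 - 1*10928 = -19306 - 10928 = -30234)
t = -31976 (t = 4*(2678 + (96 - 10768)) = 4*(2678 - 10672) = 4*(-7994) = -31976)
D + t = -30234 - 31976 = -62210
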